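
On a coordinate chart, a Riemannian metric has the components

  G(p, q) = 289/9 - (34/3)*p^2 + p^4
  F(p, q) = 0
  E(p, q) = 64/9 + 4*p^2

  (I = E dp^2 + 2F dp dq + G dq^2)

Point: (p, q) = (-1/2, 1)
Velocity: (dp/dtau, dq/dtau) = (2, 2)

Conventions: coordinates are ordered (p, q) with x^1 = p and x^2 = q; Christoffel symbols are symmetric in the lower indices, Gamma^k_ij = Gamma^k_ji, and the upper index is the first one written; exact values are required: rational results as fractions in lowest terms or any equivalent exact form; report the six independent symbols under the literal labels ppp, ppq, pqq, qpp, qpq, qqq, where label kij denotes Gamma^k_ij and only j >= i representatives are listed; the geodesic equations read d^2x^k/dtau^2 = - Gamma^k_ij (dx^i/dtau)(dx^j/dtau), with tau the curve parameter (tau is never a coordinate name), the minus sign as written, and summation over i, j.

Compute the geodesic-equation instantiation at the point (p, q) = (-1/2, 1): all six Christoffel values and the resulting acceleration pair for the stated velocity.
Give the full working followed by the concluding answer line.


E = 73/9, F = 0, G = 4225/144 at the point
E_p = -4, E_q = 0, F_p = 0, F_q = 0, G_p = 65/6, G_q = 0
EG - F^2 = 308425/1296;  g^inv = (1296/308425) * [[4225/144, 0], [0, 73/9]]
first-kind symbols [ij,l] = (1/2)(d_i g_jl + d_j g_il - d_l g_ij): [pp,p] = E_p/2 = -2, [pp,q] = F_p - E_q/2 = 0, [pq,p] = E_q/2 = 0, [pq,q] = G_p/2 = 65/12, [qq,p] = F_q - G_p/2 = -65/12, [qq,q] = G_q/2 = 0
Gamma^p_ij = (G*[ij,p] - F*[ij,q])/(EG - F^2), Gamma^q_ij = (E*[ij,q] - F*[ij,p])/(EG - F^2)
Gamma_ppp = -18/73, Gamma_ppq = 0, Gamma_pqq = -195/292, Gamma_qpp = 0, Gamma_qpq = 12/65, Gamma_qqq = 0
d^2p/dtau^2 = -(Gamma_ppp*(2)^2 + 2*Gamma_ppq*(2)*(2) + Gamma_pqq*(2)^2) = 267/73
d^2q/dtau^2 = -(Gamma_qpp*(2)^2 + 2*Gamma_qpq*(2)*(2) + Gamma_qqq*(2)^2) = -96/65

Answer: Gamma_ppp = -18/73, Gamma_ppq = 0, Gamma_pqq = -195/292, Gamma_qpp = 0, Gamma_qpq = 12/65, Gamma_qqq = 0; accelerations (d^2p/dtau^2, d^2q/dtau^2) = (267/73, -96/65)


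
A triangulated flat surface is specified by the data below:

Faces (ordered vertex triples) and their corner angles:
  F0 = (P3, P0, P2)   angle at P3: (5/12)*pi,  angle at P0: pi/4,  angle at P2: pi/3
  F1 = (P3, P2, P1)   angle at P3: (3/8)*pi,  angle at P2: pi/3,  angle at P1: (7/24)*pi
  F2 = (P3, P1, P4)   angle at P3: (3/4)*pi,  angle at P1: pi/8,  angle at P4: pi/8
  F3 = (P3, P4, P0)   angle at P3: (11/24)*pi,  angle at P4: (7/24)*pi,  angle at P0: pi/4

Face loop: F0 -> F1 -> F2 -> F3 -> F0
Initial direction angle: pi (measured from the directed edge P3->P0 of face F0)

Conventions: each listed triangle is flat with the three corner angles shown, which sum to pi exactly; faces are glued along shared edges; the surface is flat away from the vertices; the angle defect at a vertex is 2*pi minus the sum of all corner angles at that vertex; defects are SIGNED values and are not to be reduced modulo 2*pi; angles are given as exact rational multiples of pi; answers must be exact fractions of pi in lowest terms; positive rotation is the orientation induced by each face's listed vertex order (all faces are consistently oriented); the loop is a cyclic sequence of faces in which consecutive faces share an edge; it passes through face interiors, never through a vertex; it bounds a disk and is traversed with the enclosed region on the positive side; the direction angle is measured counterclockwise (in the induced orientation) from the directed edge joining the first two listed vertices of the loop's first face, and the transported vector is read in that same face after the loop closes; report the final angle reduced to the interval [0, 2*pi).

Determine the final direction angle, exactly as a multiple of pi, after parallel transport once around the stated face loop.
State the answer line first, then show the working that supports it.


Answer: final direction angle = pi

enclosed vertex P3: corner angles sum to 2*pi, defect = 2*pi - 2*pi = 0
by Gauss-Bonnet the loop rotates the vector by the enclosed defect sum (positive orientation, mod 2*pi)
final angle = pi + 0 = pi (mod 2*pi)


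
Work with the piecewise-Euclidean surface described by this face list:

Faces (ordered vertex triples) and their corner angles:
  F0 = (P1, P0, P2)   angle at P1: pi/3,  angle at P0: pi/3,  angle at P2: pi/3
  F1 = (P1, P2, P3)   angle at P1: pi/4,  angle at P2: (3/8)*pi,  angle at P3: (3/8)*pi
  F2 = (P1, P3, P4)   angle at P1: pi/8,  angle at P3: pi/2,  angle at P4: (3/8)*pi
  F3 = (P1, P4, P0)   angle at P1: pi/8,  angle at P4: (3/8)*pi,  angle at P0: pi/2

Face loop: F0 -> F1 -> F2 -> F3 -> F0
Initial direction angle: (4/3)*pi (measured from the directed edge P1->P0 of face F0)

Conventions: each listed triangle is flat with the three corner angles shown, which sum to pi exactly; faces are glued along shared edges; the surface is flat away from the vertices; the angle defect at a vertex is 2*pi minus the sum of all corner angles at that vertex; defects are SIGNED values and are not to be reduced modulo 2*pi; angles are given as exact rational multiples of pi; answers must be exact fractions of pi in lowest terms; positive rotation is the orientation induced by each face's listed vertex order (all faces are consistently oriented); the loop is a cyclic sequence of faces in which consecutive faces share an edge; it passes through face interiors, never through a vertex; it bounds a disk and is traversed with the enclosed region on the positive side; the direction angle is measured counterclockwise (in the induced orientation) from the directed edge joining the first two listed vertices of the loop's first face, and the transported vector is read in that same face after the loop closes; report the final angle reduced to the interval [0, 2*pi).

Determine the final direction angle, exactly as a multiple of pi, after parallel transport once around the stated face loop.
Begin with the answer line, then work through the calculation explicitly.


Answer: final direction angle = pi/2

enclosed vertex P1: corner angles sum to (5/6)*pi, defect = 2*pi - (5/6)*pi = (7/6)*pi
by Gauss-Bonnet the loop rotates the vector by the enclosed defect sum (positive orientation, mod 2*pi)
final angle = (4/3)*pi + (7/6)*pi = pi/2 (mod 2*pi)


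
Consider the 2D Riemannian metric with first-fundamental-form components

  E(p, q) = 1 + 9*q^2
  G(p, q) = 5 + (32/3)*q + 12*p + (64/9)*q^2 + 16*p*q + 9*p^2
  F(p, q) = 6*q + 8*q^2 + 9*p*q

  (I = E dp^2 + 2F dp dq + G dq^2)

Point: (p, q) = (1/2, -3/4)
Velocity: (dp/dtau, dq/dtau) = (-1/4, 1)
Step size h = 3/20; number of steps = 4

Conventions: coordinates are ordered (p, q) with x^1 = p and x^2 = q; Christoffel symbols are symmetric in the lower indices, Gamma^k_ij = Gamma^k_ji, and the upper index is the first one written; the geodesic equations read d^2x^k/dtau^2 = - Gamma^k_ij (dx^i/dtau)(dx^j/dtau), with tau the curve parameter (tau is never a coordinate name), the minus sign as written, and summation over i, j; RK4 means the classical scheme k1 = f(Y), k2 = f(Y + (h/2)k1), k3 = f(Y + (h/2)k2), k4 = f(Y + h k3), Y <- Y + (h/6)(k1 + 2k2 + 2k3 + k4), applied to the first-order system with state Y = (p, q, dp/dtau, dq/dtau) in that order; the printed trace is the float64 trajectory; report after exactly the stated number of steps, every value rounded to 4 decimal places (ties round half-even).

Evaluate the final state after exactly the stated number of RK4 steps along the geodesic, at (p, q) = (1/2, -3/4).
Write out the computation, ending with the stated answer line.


f(Y) = (dp/dtau, dq/dtau, -Gamma^p_ij Y'^i Y'^j, -Gamma^q_ij Y'^i Y'^j) with the Gammas evaluated at the stage position; h = 0.150000; intermediate values shown to 6 dp
step 0: p = 0.5000, q = -0.7500, dp/dtau = -0.2500, dq/dtau = 1.0000
step 1:
  k1: at (p, q) = (0.500000, -0.750000), (dp/dtau, dq/dtau) = (-0.250000, 1.000000); Gamma_ppp = 0.000000, Gamma_ppq = -0.812030, Gamma_pqq = -0.721805, Gamma_qpp = 0.000000, Gamma_qpq = 0.541353, Gamma_qqq = 0.481203; k1 = (-0.250000, 1.000000, 0.315789, -0.210526)
  k2: at (p, q) = (0.481250, -0.675000), (dp/dtau, dq/dtau) = (-0.226316, 0.984211); Gamma_ppp = 0.000000, Gamma_ppq = -0.778593, Gamma_pqq = -0.692082, Gamma_qpp = 0.000000, Gamma_qpq = 0.632006, Gamma_qqq = 0.561783; k2 = (-0.226316, 0.984211, 0.323549, -0.262634)
  k3: at (p, q) = (0.483026, -0.676184), (dp/dtau, dq/dtau) = (-0.225734, 0.980302); Gamma_ppp = 0.000000, Gamma_ppq = -0.777811, Gamma_pqq = -0.691388, Gamma_qpp = 0.000000, Gamma_qpq = 0.631098, Gamma_qqq = 0.560976; k3 = (-0.225734, 0.980302, 0.320179, -0.259786)
  k4: at (p, q) = (0.466140, -0.602955), (dp/dtau, dq/dtau) = (-0.201973, 0.961032); Gamma_ppp = 0.000000, Gamma_ppq = -0.725672, Gamma_pqq = -0.645042, Gamma_qpp = 0.000000, Gamma_qpq = 0.718321, Gamma_qqq = 0.638508; k4 = (-0.201973, 0.961032, 0.314040, -0.310858)
  Y <- Y + (h/6)(k1 + 2k2 + 2k3 + k4): p = 0.4661, q = -0.6027, dp/dtau = -0.2021, dq/dtau = 0.9608
step 2:
  k1: at (p, q) = (0.466098, -0.602749), (dp/dtau, dq/dtau) = (-0.202068, 0.960844); Gamma_ppp = 0.000000, Gamma_ppq = -0.725493, Gamma_pqq = -0.644883, Gamma_qpp = 0.000000, Gamma_qpq = 0.718560, Gamma_qqq = 0.638720; k1 = (-0.202068, 0.960844, 0.313653, -0.310655)
  k2: at (p, q) = (0.450943, -0.530685), (dp/dtau, dq/dtau) = (-0.178544, 0.937545); Gamma_ppp = 0.000000, Gamma_ppq = -0.655239, Gamma_pqq = -0.582434, Gamma_qpp = 0.000000, Gamma_qpq = 0.797482, Gamma_qqq = 0.708873; k2 = (-0.178544, 0.937545, 0.292590, -0.356107)
  k3: at (p, q) = (0.452707, -0.532433), (dp/dtau, dq/dtau) = (-0.180124, 0.934136); Gamma_ppp = 0.000000, Gamma_ppq = -0.655672, Gamma_pqq = -0.582819, Gamma_qpp = 0.000000, Gamma_qpq = 0.795650, Gamma_qqq = 0.707244; k3 = (-0.180124, 0.934136, 0.287928, -0.349397)
  k4: at (p, q) = (0.439080, -0.462628), (dp/dtau, dq/dtau) = (-0.158879, 0.908435); Gamma_ppp = 0.000000, Gamma_ppq = -0.572917, Gamma_pqq = -0.509260, Gamma_qpp = 0.000000, Gamma_qpq = 0.860093, Gamma_qqq = 0.764527; k4 = (-0.158879, 0.908435, 0.254889, -0.382653)
  Y <- Y + (h/6)(k1 + 2k2 + 2k3 + k4): p = 0.4391, q = -0.4624, dp/dtau = -0.1588, dq/dtau = 0.9082
step 3:
  k1: at (p, q) = (0.439141, -0.462432), (dp/dtau, dq/dtau) = (-0.158828, 0.908237); Gamma_ppp = 0.000000, Gamma_ppq = -0.572571, Gamma_pqq = -0.508952, Gamma_qpp = 0.000000, Gamma_qpq = 0.860229, Gamma_qqq = 0.764648; k1 = (-0.158828, 0.908237, 0.254640, -0.382570)
  k2: at (p, q) = (0.427229, -0.394315), (dp/dtau, dq/dtau) = (-0.139730, 0.879544); Gamma_ppp = 0.000000, Gamma_ppq = -0.481324, Gamma_pqq = -0.427844, Gamma_qpp = 0.000000, Gamma_qpq = 0.907430, Gamma_qqq = 0.806605; k2 = (-0.139730, 0.879544, 0.212670, -0.400943)
  k3: at (p, q) = (0.428661, -0.396467), (dp/dtau, dq/dtau) = (-0.142878, 0.878166); Gamma_ppp = 0.000000, Gamma_ppq = -0.483368, Gamma_pqq = -0.429661, Gamma_qpp = 0.000000, Gamma_qpq = 0.905752, Gamma_qqq = 0.805113; k3 = (-0.142878, 0.878166, 0.210046, -0.393592)
  k4: at (p, q) = (0.417709, -0.330708), (dp/dtau, dq/dtau) = (-0.127322, 0.849198); Gamma_ppp = 0.000000, Gamma_ppq = -0.391262, Gamma_pqq = -0.347789, Gamma_qpp = 0.000000, Gamma_qpq = 0.935144, Gamma_qqq = 0.831239; k4 = (-0.127322, 0.849198, 0.166196, -0.397219)
  Y <- Y + (h/6)(k1 + 2k2 + 2k3 + k4): p = 0.4179, q = -0.3306, dp/dtau = -0.1272, dq/dtau = 0.8490
step 4:
  k1: at (p, q) = (0.417857, -0.330611), (dp/dtau, dq/dtau) = (-0.127172, 0.849015); Gamma_ppp = 0.000000, Gamma_ppq = -0.391007, Gamma_pqq = -0.347562, Gamma_qpp = 0.000000, Gamma_qpq = 0.935082, Gamma_qqq = 0.831184; k1 = (-0.127172, 0.849015, 0.166097, -0.397217)
  k2: at (p, q) = (0.408319, -0.266935), (dp/dtau, dq/dtau) = (-0.114714, 0.819224); Gamma_ppp = 0.000000, Gamma_ppq = -0.301920, Gamma_pqq = -0.268374, Gamma_qpp = 0.000000, Gamma_qpq = 0.947503, Gamma_qqq = 0.842225; k2 = (-0.114714, 0.819224, 0.123366, -0.387154)
  k3: at (p, q) = (0.409253, -0.269169), (dp/dtau, dq/dtau) = (-0.117919, 0.819978); Gamma_ppp = 0.000000, Gamma_ppq = -0.304642, Gamma_pqq = -0.270793, Gamma_qpp = 0.000000, Gamma_qpq = 0.946917, Gamma_qqq = 0.841704; k3 = (-0.117919, 0.819978, 0.123159, -0.382815)
  k4: at (p, q) = (0.400169, -0.207614), (dp/dtau, dq/dtau) = (-0.108698, 0.791593); Gamma_ppp = 0.000000, Gamma_ppq = -0.222607, Gamma_pqq = -0.197873, Gamma_qpp = 0.000000, Gamma_qpq = 0.946003, Gamma_qqq = 0.840892; k4 = (-0.108698, 0.791593, 0.085683, -0.364122)
  Y <- Y + (h/6)(k1 + 2k2 + 2k3 + k4): p = 0.4003, q = -0.2076, dp/dtau = -0.1086, dq/dtau = 0.7915

Answer: p = 0.4003, q = -0.2076, dp/dtau = -0.1086, dq/dtau = 0.7915


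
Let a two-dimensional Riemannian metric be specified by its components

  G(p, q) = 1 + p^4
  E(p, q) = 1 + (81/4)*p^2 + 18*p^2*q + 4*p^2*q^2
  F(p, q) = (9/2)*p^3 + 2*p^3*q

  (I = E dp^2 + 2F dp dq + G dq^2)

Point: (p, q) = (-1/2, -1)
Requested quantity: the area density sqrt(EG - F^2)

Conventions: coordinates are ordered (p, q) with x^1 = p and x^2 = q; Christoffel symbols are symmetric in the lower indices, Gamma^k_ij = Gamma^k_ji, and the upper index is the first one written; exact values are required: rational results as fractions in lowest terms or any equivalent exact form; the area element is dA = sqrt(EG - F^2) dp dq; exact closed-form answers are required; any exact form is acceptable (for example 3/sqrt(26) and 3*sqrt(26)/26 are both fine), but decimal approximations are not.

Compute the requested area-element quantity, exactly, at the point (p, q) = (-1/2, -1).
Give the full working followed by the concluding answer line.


E = 41/16, F = -5/16, G = 17/16; EG - F^2 = 21/8

Answer: sqrt(EG - F^2) = sqrt(42)/4


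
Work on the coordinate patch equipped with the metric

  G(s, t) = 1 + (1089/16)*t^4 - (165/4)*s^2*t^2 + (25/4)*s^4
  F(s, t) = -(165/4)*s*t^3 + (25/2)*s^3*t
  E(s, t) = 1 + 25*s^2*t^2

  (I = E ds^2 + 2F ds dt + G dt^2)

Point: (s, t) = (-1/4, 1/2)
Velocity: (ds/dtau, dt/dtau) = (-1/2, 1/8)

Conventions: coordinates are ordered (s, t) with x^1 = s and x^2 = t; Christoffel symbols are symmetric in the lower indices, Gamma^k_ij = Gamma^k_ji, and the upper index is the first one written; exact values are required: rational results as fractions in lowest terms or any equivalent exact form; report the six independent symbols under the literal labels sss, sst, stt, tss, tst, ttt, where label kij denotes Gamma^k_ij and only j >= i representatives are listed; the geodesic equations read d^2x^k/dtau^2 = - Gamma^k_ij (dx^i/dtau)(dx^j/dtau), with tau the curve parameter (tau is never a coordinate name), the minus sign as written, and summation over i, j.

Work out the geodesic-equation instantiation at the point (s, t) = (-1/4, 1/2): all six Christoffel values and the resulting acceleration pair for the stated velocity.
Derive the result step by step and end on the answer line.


E = 89/64, F = 305/256, G = 4745/1024 at the point
E_s = -25/8, E_t = 25/16, F_s = -255/64, F_t = 965/128, G_s = 305/64, G_t = 2013/64
EG - F^2 = 5145/1024;  g^inv = (1024/5145) * [[4745/1024, -305/256], [-305/256, 89/64]]
first-kind symbols [ij,l] = (1/2)(d_i g_jl + d_j g_il - d_l g_ij): [ss,s] = E_s/2 = -25/16, [ss,t] = F_s - E_t/2 = -305/64, [st,s] = E_t/2 = 25/32, [st,t] = G_s/2 = 305/128, [tt,s] = F_t - G_s/2 = 165/32, [tt,t] = G_t/2 = 2013/128
Gamma^s_ij = (G*[ij,s] - F*[ij,t])/(EG - F^2), Gamma^t_ij = (E*[ij,t] - F*[ij,s])/(EG - F^2)
Gamma_sss = -320/1029, Gamma_sst = 160/1029, Gamma_stt = 352/343, Gamma_tss = -976/1029, Gamma_tst = 488/1029, Gamma_ttt = 5368/1715
d^2s/dtau^2 = -(Gamma_sss*(-1/2)^2 + 2*Gamma_sst*(-1/2)*(1/8) + Gamma_stt*(1/8)^2) = 167/2058
d^2t/dtau^2 = -(Gamma_tss*(-1/2)^2 + 2*Gamma_tst*(-1/2)*(1/8) + Gamma_ttt*(1/8)^2) = 10187/41160

Answer: Gamma_sss = -320/1029, Gamma_sst = 160/1029, Gamma_stt = 352/343, Gamma_tss = -976/1029, Gamma_tst = 488/1029, Gamma_ttt = 5368/1715; accelerations (d^2s/dtau^2, d^2t/dtau^2) = (167/2058, 10187/41160)


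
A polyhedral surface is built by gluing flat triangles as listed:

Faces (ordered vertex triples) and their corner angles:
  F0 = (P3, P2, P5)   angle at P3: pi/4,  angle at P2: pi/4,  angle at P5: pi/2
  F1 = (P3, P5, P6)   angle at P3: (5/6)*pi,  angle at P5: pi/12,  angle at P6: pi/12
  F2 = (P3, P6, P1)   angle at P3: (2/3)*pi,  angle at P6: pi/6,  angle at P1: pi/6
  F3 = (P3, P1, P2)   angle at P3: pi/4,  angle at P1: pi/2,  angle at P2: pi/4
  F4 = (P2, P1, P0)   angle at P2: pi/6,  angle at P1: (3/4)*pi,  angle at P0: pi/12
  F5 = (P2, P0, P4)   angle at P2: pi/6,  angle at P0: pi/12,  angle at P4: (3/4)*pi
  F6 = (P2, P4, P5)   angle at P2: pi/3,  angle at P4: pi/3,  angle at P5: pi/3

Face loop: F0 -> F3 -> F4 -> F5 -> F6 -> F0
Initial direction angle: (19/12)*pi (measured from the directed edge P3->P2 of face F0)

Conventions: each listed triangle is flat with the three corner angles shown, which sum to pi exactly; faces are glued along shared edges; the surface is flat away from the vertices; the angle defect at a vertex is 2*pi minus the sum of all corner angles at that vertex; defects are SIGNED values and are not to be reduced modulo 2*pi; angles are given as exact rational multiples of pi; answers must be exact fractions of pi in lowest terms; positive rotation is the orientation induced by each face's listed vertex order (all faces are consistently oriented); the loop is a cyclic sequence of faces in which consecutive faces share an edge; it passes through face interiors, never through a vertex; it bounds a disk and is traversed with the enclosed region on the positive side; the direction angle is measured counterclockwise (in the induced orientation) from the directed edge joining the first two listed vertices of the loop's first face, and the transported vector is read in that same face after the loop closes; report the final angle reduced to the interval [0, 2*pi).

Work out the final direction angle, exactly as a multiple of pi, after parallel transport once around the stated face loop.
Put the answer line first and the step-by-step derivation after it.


Answer: final direction angle = (5/12)*pi

enclosed vertex P2: corner angles sum to (7/6)*pi, defect = 2*pi - (7/6)*pi = (5/6)*pi
final direction = starting direction + enclosed defect total, reduced mod 2*pi (induced orientation)
final angle = (19/12)*pi + (5/6)*pi = (5/12)*pi (mod 2*pi)


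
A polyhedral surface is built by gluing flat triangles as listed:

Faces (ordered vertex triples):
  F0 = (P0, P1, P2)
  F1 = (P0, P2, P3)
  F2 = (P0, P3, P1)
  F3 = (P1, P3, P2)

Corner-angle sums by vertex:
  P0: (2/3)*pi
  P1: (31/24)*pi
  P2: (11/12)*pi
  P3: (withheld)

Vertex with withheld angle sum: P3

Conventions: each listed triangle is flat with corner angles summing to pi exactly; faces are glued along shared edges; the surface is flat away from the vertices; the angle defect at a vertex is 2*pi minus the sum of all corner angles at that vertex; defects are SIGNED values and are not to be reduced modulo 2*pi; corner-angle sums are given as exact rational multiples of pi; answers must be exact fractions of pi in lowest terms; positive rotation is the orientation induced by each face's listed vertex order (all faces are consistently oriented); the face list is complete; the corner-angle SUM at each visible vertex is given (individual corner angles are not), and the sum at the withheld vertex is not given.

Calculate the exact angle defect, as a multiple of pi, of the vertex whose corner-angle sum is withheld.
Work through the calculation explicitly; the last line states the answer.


V = 4, E = 6, F = 4; chi = V - E + F = 2
Gauss-Bonnet: total defect = 2*pi*chi = 4*pi; visible defects sum to (25/8)*pi

Answer: defect(P3) = (7/8)*pi


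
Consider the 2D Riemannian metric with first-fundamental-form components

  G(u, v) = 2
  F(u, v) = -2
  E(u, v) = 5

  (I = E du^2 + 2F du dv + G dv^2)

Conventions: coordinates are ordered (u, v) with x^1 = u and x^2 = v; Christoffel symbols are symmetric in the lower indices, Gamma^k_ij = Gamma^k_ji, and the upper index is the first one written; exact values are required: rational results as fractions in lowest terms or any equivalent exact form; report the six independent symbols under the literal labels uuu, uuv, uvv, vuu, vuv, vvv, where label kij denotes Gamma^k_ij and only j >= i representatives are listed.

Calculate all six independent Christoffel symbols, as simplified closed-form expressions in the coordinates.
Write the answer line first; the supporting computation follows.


Answer: Gamma_uuu = 0, Gamma_uuv = 0, Gamma_uvv = 0, Gamma_vuu = 0, Gamma_vuv = 0, Gamma_vvv = 0

E = 5; F = -2; G = 2
Gamma^k_ij = (1/2) g^{kl} (d_i g_jl + d_j g_il - d_l g_ij), with g^inv = (1/(EG-F^2)) [[G, -F], [-F, E]]
first partials: E_u = 0, E_v = 0, F_u = 0, F_v = 0, G_u = 0, G_v = 0
D = EG - F^2 = 6
expanded: Gamma^u_uu = (G E_u - 2F F_u + F E_v)/(2D), Gamma^u_uv = (G E_v - F G_u)/(2D), Gamma^u_vv = (2G F_v - G G_u - F G_v)/(2D), Gamma^v_uu = (2E F_u - E E_v - F E_u)/(2D), Gamma^v_uv = (E G_u - F E_v)/(2D), Gamma^v_vv = (E G_v - 2F F_v + F G_u)/(2D); substitute and cancel common factors


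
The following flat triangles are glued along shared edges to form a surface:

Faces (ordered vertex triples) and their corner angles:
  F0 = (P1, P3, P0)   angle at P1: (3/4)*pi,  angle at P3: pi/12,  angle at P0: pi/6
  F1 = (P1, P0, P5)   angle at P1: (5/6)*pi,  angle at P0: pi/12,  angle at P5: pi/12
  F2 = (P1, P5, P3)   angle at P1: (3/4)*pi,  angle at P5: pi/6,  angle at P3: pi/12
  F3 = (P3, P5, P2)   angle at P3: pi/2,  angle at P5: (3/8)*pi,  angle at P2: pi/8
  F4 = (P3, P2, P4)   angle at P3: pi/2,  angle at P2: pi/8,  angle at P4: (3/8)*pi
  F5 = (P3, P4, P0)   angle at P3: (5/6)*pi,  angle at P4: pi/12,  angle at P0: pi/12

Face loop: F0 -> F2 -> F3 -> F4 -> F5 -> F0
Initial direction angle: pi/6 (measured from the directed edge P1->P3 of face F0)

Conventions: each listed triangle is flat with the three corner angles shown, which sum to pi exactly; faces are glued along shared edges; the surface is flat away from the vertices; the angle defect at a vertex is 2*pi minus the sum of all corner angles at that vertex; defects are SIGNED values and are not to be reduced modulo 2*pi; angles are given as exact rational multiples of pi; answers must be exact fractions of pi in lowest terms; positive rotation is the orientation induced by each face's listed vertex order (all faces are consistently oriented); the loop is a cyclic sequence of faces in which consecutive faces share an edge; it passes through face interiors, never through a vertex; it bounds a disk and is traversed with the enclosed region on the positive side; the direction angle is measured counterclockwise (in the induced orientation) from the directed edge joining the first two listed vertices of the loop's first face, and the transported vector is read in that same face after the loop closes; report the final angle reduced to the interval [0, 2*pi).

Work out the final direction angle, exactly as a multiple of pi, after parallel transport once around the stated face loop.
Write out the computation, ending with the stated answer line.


enclosed vertex P3: corner angles sum to 2*pi, defect = 2*pi - 2*pi = 0
holonomy = initial angle + sum of enclosed defects (mod 2*pi), positive in the induced orientation
final angle = pi/6 + 0 = pi/6 (mod 2*pi)

Answer: final direction angle = pi/6


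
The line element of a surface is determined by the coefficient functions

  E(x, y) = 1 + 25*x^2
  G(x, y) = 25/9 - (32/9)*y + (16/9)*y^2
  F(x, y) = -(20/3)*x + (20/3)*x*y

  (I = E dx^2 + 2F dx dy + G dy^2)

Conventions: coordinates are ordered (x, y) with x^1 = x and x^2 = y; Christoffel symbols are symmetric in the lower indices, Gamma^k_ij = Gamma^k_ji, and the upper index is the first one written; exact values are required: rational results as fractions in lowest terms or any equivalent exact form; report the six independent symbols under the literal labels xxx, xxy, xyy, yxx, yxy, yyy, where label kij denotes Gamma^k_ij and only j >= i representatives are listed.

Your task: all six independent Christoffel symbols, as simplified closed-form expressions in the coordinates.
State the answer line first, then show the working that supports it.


Answer: Gamma_xxx = 225*x/(225*x^2 + 16*y^2 - 32*y + 25), Gamma_xxy = 0, Gamma_xyy = 60*x/(225*x^2 + 16*y^2 - 32*y + 25), Gamma_yxx = (60*y - 60)/(225*x^2 + 16*y^2 - 32*y + 25), Gamma_yxy = 0, Gamma_yyy = (16*y - 16)/(225*x^2 + 16*y^2 - 32*y + 25)

E = 1 + 25*x^2; F = -(20/3)*x + (20/3)*x*y; G = 25/9 - (32/9)*y + (16/9)*y^2
Gamma^k_ij = (1/2) g^{kl} (d_i g_jl + d_j g_il - d_l g_ij), with g^inv = (1/(EG-F^2)) [[G, -F], [-F, E]]
first partials: E_x = 50*x, E_y = 0, F_x = -20/3 + (20/3)*y, F_y = (20/3)*x, G_x = 0, G_y = -32/9 + (32/9)*y
D = EG - F^2 = 25/9 - (32/9)*y + (16/9)*y^2 + 25*x^2
expanded: Gamma^x_xx = (G E_x - 2F F_x + F E_y)/(2D), Gamma^x_xy = (G E_y - F G_x)/(2D), Gamma^x_yy = (2G F_y - G G_x - F G_y)/(2D), Gamma^y_xx = (2E F_x - E E_y - F E_x)/(2D), Gamma^y_xy = (E G_x - F E_y)/(2D), Gamma^y_yy = (E G_y - 2F F_y + F G_x)/(2D); substitute and cancel common factors


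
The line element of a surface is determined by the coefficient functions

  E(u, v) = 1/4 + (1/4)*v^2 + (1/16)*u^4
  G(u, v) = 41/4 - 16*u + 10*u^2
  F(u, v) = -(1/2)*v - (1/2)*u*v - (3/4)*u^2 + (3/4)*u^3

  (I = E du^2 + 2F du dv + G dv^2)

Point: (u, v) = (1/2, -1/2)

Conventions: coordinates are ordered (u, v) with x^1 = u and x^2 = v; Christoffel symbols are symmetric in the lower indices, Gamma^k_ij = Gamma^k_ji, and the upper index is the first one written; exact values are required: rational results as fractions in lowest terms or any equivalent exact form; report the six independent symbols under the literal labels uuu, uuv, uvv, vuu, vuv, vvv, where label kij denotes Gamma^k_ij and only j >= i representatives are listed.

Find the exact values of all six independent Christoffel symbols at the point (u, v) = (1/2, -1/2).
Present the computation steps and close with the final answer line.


E = 81/256, F = 9/32, G = 19/4 at the point
E_u = 1/32, E_v = -1/4, F_u = 1/16, F_v = -3/4, G_u = -6, G_v = 0
EG - F^2 = 729/512;  g^inv = (512/729) * [[19/4, -9/32], [-9/32, 81/256]]
first-kind symbols [ij,l] = (1/2)(d_i g_jl + d_j g_il - d_l g_ij): [uu,u] = E_u/2 = 1/64, [uu,v] = F_u - E_v/2 = 3/16, [uv,u] = E_v/2 = -1/8, [uv,v] = G_u/2 = -3, [vv,u] = F_v - G_u/2 = 9/4, [vv,v] = G_v/2 = 0
Gamma^u_ij = (G*[ij,u] - F*[ij,v])/(EG - F^2), Gamma^v_ij = (E*[ij,v] - F*[ij,u])/(EG - F^2)

Answer: Gamma_uuu = 11/729, Gamma_uuv = 128/729, Gamma_uvv = 608/81, Gamma_vuu = 25/648, Gamma_vuv = -52/81, Gamma_vvv = -4/9


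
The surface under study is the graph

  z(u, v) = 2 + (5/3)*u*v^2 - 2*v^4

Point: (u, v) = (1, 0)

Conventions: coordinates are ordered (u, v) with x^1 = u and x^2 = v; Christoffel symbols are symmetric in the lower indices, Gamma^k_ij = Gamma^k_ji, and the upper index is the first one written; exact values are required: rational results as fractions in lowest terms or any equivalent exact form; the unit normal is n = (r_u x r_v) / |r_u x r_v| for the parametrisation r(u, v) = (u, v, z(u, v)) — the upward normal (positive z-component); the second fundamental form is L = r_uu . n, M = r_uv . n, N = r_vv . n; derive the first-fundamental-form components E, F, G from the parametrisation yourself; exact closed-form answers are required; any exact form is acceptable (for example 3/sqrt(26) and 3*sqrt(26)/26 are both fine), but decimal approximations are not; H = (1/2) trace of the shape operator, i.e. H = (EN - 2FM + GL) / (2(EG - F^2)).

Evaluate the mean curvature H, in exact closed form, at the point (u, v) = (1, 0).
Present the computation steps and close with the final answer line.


z_u = 0, z_v = 0, z_uu = 0, z_uv = 0, z_vv = 10/3
E = 1, F = 0, G = 1; answer radicand W^2 = 1
unnormalised second-form numerators: l = 0, m = 0, n = 10/3; L = l/sqrt(1), and similarly M = m/sqrt(W^2), N = n/sqrt(W^2)
H = (E*n - 2*F*m + G*l) / (2*(EG - F^2)*sqrt(W^2)); E*n - 2*F*m + G*l = 10/3, EG - F^2 = 1, so H = (5/3)/sqrt(1)

Answer: H = 5/3


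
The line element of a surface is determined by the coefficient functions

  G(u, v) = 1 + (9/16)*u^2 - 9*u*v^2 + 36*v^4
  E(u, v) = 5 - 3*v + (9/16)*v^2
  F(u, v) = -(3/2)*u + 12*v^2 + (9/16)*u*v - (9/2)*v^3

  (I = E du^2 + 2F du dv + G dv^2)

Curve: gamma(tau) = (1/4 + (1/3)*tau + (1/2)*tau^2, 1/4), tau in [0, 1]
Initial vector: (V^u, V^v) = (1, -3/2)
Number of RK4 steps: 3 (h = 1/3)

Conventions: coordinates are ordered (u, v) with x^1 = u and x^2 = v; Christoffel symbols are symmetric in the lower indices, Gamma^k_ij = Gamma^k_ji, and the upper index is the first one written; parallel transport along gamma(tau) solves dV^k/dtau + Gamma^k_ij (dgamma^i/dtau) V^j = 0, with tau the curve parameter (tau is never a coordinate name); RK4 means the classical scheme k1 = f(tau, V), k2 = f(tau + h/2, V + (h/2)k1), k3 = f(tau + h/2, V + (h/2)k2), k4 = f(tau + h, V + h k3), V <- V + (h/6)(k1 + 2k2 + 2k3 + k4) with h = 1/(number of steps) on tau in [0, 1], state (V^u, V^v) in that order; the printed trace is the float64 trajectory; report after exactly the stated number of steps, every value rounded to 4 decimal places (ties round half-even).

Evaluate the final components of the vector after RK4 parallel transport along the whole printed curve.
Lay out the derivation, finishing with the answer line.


gamma'(tau) = (1/3 + tau, 0); f(tau, V)^k = -Gamma^k_ij(gamma(tau)) gamma'^i(tau) V^j; h = 1/3; intermediate values shown to 6 dp
curve data and Christoffel symbols at the stage parameters:
  tau = 0.000000: gamma = (0.250000, 0.250000), gamma' = (0.333333, 0.000000); Gamma_uuu = 0.000000, Gamma_uuv = -0.314647, Gamma_uvv = 1.258590, Gamma_vuu = 0.000000, Gamma_vuv = -0.032550, Gamma_vvv = 0.130199
  tau = 0.166667: gamma = (0.319444, 0.250000), gamma' = (0.500000, 0.000000); Gamma_uuu = 0.000000, Gamma_uuv = -0.315877, Gamma_uvv = 1.263508, Gamma_vuu = 0.000000, Gamma_vuv = -0.023600, Gamma_vvv = 0.094400
  tau = 0.333333: gamma = (0.416667, 0.250000), gamma' = (0.666667, 0.000000); Gamma_uuu = 0.000000, Gamma_uuv = -0.316940, Gamma_uvv = 1.267760, Gamma_vuu = 0.000000, Gamma_vuv = -0.010929, Gamma_vvv = 0.043716
  tau = 0.500000: gamma = (0.541667, 0.250000), gamma' = (0.833333, 0.000000); Gamma_uuu = 0.000000, Gamma_uuv = -0.317157, Gamma_uvv = 1.268626, Gamma_vuu = 0.000000, Gamma_vuv = 0.005468, Gamma_vvv = -0.021873
  tau = 0.666667: gamma = (0.694444, 0.250000), gamma' = (1.000000, 0.000000); Gamma_uuu = 0.000000, Gamma_uuv = -0.315662, Gamma_uvv = 1.262649, Gamma_vuu = 0.000000, Gamma_vuv = 0.025398, Gamma_vvv = -0.101592
  tau = 0.833333: gamma = (0.875000, 0.250000), gamma' = (1.166667, 0.000000); Gamma_uuu = 0.000000, Gamma_uuv = -0.311479, Gamma_uvv = 1.245916, Gamma_vuu = 0.000000, Gamma_vuv = 0.048333, Gamma_vvv = -0.193332
  tau = 1.000000: gamma = (1.083333, 0.250000), gamma' = (1.333333, 0.000000); Gamma_uuu = 0.000000, Gamma_uuv = -0.303665, Gamma_uvv = 1.214660, Gamma_vuu = 0.000000, Gamma_vuv = 0.073298, Gamma_vvv = -0.293194
step 0: V^u = 1.0000, V^v = -1.5000
step 1: k1 = (-0.157324, -0.016275), k2 = (-0.237336, -0.017732), k3 = (-0.237375, -0.017735), k4 = (-0.318189, -0.010972); V <- V + (h/6)(k1 + 2k2 + 2k3 + k4): V^u = 0.9208, V^v = -1.5055
step 2: k1 = (-0.318092, -0.010969), k2 = (-0.398370, 0.006868), k3 = (-0.397585, 0.006855), k4 = (-0.474494, 0.038178); V <- V + (h/6)(k1 + 2k2 + 2k3 + k4): V^u = 0.7884, V^v = -1.5024
step 3: k1 = (-0.474257, 0.038159), k2 = (-0.543656, 0.084360), k3 = (-0.540858, 0.083926), k4 = (-0.596982, 0.144099); V <- V + (h/6)(k1 + 2k2 + 2k3 + k4): V^u = 0.6084, V^v = -1.4736

Answer: V^u = 0.6084, V^v = -1.4736


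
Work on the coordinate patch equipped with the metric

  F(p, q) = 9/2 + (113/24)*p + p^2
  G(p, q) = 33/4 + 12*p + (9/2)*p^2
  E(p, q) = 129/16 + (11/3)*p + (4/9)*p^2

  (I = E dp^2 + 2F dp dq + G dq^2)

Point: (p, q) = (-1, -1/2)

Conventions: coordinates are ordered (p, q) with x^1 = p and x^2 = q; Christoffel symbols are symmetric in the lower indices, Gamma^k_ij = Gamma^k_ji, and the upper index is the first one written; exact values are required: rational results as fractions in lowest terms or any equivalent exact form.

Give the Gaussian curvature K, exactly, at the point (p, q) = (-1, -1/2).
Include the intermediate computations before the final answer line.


E = 697/144, F = 19/24, G = 3/4, EG - F^2 = 865/288 at the point
E_p = 25/9, E_q = 0, F_p = 65/24, F_q = 0, G_p = 3, G_q = 0
E_qq = 0, F_pq = 0, G_pp = 9
K follows from Brioschi's formula, (det M1 - det M2)/(EG - F^2)^2.
M1 = [[-E_qq/2 + F_pq - G_pp/2, E_p/2, F_p - E_q/2], [F_q - G_p/2, E, F], [G_q/2, F, G]] = [[-9/2, 25/18, 65/24], [-3/2, 697/144, 19/24], [0, 19/24, 3/4]]; det M1 = -5825/384
M2 = [[0, E_q/2, G_p/2], [E_q/2, E, F], [G_p/2, F, G]] = [[0, 0, 3/2], [0, 697/144, 19/24], [3/2, 19/24, 3/4]]; det M2 = -697/64
det M1 - det M2 = -1643/384; K = -1643/384 / (865/288)^2 = -354888/748225

Answer: K = -354888/748225


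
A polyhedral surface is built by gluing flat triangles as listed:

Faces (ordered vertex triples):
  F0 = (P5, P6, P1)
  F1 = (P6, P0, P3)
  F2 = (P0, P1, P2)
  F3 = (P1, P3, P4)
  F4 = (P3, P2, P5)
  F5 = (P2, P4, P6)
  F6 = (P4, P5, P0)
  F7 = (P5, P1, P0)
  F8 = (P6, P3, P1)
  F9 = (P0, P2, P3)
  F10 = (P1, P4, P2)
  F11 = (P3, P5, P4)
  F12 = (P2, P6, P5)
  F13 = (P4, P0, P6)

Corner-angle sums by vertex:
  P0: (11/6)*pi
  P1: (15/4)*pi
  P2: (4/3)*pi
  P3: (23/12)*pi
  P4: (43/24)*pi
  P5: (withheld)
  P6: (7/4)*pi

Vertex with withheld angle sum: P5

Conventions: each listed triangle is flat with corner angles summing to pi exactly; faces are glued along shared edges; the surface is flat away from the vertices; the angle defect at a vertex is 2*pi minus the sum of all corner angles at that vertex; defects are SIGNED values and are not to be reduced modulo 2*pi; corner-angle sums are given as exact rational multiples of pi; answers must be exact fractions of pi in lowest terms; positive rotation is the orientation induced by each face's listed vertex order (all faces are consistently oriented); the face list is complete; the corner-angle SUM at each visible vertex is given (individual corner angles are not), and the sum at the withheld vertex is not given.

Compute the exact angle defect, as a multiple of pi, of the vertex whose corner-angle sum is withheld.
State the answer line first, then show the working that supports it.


Answer: defect(P5) = (3/8)*pi

V = 7, E = 21, F = 14; chi = V - E + F = 0
Gauss-Bonnet: total defect = 2*pi*chi = 0; visible defects sum to (-3/8)*pi


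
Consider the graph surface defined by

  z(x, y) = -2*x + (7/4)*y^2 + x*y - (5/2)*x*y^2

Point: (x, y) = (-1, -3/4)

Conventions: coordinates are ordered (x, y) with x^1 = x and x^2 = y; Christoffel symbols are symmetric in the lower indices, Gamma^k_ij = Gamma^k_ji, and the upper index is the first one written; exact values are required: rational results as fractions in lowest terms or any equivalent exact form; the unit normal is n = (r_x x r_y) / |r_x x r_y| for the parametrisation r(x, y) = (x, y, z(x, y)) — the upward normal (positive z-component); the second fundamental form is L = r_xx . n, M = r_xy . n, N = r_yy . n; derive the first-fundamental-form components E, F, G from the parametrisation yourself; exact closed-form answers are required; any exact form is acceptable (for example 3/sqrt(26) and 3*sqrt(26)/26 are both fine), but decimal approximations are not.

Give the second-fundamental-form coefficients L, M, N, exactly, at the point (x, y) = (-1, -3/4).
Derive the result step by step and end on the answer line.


z_x = -133/32, z_y = -59/8, z_xx = 0, z_xy = 19/4, z_yy = 17/2
E = 18713/1024, F = 7847/256, G = 3545/64; answer radicand W^2 = 74409/1024
unnormalised second-form numerators: l = 0, m = 19/4, n = 17/2; L = l/sqrt(74409/1024), and similarly M = m/sqrt(W^2), N = n/sqrt(W^2)

Answer: L = 0, M = 152*sqrt(74409)/74409, N = 16*sqrt(74409)/4377


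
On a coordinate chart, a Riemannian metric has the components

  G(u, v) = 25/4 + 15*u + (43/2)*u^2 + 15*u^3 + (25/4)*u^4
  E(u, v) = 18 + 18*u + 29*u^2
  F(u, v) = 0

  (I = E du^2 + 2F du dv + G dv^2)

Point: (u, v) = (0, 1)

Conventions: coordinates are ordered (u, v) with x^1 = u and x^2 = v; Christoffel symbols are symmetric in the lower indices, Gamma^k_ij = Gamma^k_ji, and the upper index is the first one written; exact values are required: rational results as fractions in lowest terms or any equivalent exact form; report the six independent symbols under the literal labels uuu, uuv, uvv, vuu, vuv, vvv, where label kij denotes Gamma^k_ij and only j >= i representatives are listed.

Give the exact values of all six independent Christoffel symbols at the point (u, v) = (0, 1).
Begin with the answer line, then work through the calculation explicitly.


Answer: Gamma_uuu = 1/2, Gamma_uuv = 0, Gamma_uvv = -5/12, Gamma_vuu = 0, Gamma_vuv = 6/5, Gamma_vvv = 0

E = 18, F = 0, G = 25/4 at the point
E_u = 18, E_v = 0, F_u = 0, F_v = 0, G_u = 15, G_v = 0
EG - F^2 = 225/2;  g^inv = (2/225) * [[25/4, 0], [0, 18]]
first-kind symbols [ij,l] = (1/2)(d_i g_jl + d_j g_il - d_l g_ij): [uu,u] = E_u/2 = 9, [uu,v] = F_u - E_v/2 = 0, [uv,u] = E_v/2 = 0, [uv,v] = G_u/2 = 15/2, [vv,u] = F_v - G_u/2 = -15/2, [vv,v] = G_v/2 = 0
Gamma^u_ij = (G*[ij,u] - F*[ij,v])/(EG - F^2), Gamma^v_ij = (E*[ij,v] - F*[ij,u])/(EG - F^2)


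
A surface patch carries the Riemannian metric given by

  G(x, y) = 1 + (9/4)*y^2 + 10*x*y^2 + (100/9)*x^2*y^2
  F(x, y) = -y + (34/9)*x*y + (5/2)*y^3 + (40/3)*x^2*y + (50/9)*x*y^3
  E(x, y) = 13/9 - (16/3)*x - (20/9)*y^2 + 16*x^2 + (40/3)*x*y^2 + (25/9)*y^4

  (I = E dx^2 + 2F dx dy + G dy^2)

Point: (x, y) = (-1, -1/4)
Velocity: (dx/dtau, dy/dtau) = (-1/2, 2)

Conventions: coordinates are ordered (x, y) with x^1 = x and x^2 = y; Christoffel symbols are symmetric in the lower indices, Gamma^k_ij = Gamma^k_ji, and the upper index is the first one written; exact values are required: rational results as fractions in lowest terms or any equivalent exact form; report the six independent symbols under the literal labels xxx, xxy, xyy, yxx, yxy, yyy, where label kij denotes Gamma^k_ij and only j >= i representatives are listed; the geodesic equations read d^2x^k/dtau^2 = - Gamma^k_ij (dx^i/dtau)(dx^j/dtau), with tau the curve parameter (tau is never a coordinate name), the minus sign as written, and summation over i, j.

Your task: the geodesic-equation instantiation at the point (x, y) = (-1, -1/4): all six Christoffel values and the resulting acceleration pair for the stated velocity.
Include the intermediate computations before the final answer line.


E = 5585/256, F = -803/384, G = 697/576 at the point
E_x = -73/2, E_y = 365/48, F_x = 541/96, F_y = 2299/288, G_x = -55/72, G_y = -121/72
EG - F^2 = 50749/2304;  g^inv = (2304/50749) * [[697/576, 803/384], [803/384, 5585/256]]
first-kind symbols [ij,l] = (1/2)(d_i g_jl + d_j g_il - d_l g_ij): [xx,x] = E_x/2 = -73/4, [xx,y] = F_x - E_y/2 = 11/6, [xy,x] = E_y/2 = 365/96, [xy,y] = G_x/2 = -55/144, [yy,x] = F_y - G_x/2 = 803/96, [yy,y] = G_y/2 = -121/144
Gamma^x_ij = (G*[ij,x] - F*[ij,y])/(EG - F^2), Gamma^y_ij = (E*[ij,y] - F*[ij,x])/(EG - F^2)
Gamma_xxx = -42048/50749, Gamma_xxy = 8760/50749, Gamma_xyy = 19272/50749, Gamma_yxx = 4224/50749, Gamma_yxy = -880/50749, Gamma_yyy = -1936/50749
d^2x/dtau^2 = -(Gamma_xxx*(-1/2)^2 + 2*Gamma_xxy*(-1/2)*(2) + Gamma_xyy*(2)^2) = -49056/50749
d^2y/dtau^2 = -(Gamma_yxx*(-1/2)^2 + 2*Gamma_yxy*(-1/2)*(2) + Gamma_yyy*(2)^2) = 4928/50749

Answer: Gamma_xxx = -42048/50749, Gamma_xxy = 8760/50749, Gamma_xyy = 19272/50749, Gamma_yxx = 4224/50749, Gamma_yxy = -880/50749, Gamma_yyy = -1936/50749; accelerations (d^2x/dtau^2, d^2y/dtau^2) = (-49056/50749, 4928/50749)


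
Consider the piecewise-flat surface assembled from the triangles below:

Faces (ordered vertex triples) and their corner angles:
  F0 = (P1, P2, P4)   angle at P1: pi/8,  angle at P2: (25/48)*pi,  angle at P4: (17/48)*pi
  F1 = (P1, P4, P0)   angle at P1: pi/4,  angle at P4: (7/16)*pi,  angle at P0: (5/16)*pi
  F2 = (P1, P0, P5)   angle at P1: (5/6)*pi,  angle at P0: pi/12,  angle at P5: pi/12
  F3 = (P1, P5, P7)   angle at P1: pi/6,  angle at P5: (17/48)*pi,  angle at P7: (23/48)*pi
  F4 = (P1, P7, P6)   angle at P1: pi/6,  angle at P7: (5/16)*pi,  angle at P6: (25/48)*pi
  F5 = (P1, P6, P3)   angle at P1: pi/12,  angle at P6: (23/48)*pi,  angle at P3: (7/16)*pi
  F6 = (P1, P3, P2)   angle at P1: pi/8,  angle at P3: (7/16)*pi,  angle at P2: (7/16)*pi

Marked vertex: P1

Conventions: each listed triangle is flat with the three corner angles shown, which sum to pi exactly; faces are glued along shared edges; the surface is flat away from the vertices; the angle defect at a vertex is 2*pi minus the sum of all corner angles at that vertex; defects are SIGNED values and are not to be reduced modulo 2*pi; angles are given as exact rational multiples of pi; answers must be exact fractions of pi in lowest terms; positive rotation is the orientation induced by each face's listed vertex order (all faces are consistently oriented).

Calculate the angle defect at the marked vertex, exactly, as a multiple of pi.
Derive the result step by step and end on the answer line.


Sum of corner angles at P1: (7/4)*pi
defect = 2*pi - (7/4)*pi

Answer: defect(P1) = pi/4
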